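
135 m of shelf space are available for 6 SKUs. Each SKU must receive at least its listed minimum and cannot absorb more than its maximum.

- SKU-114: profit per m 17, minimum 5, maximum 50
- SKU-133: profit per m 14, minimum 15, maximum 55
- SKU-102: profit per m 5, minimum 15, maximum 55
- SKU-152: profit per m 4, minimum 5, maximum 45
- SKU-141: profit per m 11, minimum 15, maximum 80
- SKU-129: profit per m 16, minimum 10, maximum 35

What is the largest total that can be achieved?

1880

Meeting every minimum uses 5+15+15+5+15+10 = 65 m, leaving 70.
Highest profit per m first: SKU-114 17 > SKU-129 16 > SKU-133 14 > SKU-141 11 > SKU-102 5 > SKU-152 4.
Give SKU-114 45 more to hit its cap of 50 — 25 left.
SKU-129: +25 to 35 (cap) — 0 left.
Total = 17×50 + 14×15 + 5×15 + 4×5 + 11×15 + 16×35 = 1880.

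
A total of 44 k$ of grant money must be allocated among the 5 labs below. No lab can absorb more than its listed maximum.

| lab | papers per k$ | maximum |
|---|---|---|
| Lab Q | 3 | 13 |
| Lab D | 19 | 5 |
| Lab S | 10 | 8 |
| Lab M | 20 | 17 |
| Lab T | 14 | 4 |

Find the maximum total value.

Highest papers per k$ first: Lab M 20 > Lab D 19 > Lab T 14 > Lab S 10 > Lab Q 3.
Give Lab M 17 to hit its cap of 17 ; 27 left.
Lab D: +5 to 5 (cap) ; 22 left.
Give Lab T 4 to hit its cap of 4 ; 18 left.
Lab S takes 8 to reach its cap of 8 ; 10 left.
Lab Q has room for 13 but only 10 remain, so it gets 10.
Total = 3×10 + 19×5 + 10×8 + 20×17 + 14×4 = 601.

601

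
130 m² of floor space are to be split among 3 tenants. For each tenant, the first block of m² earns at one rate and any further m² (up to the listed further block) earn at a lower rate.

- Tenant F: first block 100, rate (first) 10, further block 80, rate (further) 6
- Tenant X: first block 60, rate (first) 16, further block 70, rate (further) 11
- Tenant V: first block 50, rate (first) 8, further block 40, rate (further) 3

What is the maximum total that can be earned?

1730

Order all 6 blocks by rate: Tenant X/first 16 > Tenant X/second 11 > Tenant F/first 10 > Tenant V/first 8 > Tenant F/second 6 > Tenant V/second 3.
Tenant X/first (16): +60 → 70 left.
Tenant X second at 11: fill all 70 → 0 left.
Total = 16×60 + 11×70 = 1730.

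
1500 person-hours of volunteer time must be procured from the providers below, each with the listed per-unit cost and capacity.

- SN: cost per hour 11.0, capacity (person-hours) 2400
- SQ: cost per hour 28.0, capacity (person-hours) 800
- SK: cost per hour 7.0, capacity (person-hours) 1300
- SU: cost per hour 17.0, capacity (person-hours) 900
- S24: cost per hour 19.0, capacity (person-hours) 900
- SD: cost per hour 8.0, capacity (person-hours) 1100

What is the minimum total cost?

Fill from the cheapest provider first.
Take 1300 from SK at 7.0 — need 200 more.
Take 200 from SD at 8.0 to finish.
SN, SU, S24, SQ: unused.
Cost = 1300×7.0 + 200×8.0 = 10700.

10700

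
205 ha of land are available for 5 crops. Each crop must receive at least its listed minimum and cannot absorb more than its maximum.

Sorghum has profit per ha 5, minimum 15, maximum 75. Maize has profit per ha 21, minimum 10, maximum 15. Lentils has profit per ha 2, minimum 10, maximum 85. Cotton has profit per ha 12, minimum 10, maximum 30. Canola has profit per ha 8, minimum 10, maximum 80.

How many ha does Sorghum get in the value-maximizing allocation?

70

Meeting every minimum uses 15+10+10+10+10 = 55 ha, leaving 150.
Rank by profit per ha: Maize 21 > Cotton 12 > Canola 8 > Sorghum 5 > Lentils 2.
Give Maize 5 more to hit its cap of 15 → 145 left.
Give Cotton 20 more to hit its cap of 30 → 125 left.
Give Canola 70 more to hit its cap of 80 → 55 left.
Sorghum: +55 (room for 60) → 70. Pool exhausted.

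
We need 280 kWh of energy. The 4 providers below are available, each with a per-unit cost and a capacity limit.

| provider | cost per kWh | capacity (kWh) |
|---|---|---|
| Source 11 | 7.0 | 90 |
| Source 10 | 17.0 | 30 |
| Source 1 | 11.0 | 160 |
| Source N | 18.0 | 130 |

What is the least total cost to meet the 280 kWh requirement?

2900

Use providers in increasing cost order.
Source 11 (7.0): use full 90 ; 190 kWh to go.
Source 1 (11.0): use full 160 ; 30 kWh to go.
Source 10 (17.0): use full 30 ; 0 kWh to go.
Source N: unused.
Cost = 90×7.0 + 160×11.0 + 30×17.0 = 2900.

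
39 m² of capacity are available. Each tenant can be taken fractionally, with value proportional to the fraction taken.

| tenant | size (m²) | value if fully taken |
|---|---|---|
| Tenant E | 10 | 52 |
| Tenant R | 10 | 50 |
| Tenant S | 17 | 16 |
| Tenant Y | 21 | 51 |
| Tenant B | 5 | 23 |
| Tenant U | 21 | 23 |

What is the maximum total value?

Best value per unit of size first: Tenant E 52/10≈5.2, Tenant R 50/10≈5, Tenant B 23/5≈4.6, Tenant Y 51/21≈2.43, Tenant U 23/21≈1.1, Tenant S 16/17≈0.941.
Tenant E: take in full, 10 m² for value 52 ; 29 left.
All 10 m² of Tenant R fit (value 50) ; 19 remain.
Take all of Tenant B (5 m², value 23) ; 14 m² left.
Only 14 m² remain; take 14/21 of Tenant Y for value 51×14/21 = 34.
Total value = 159.

159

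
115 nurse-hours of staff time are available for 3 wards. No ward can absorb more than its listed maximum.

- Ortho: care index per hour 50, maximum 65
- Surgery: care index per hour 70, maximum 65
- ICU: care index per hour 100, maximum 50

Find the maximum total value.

Rank by care index per hour: ICU 100 > Surgery 70 > Ortho 50.
ICU: +50 to 50 (cap) ; 65 left.
Surgery takes 65 to reach its cap of 65 ; 0 left.
Total = 70×65 + 100×50 = 9550.

9550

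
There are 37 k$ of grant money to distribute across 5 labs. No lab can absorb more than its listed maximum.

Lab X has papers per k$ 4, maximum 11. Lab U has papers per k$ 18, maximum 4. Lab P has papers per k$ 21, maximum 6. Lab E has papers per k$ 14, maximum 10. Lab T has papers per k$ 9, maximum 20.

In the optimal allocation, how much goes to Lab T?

Rank by papers per k$: Lab P 21 > Lab U 18 > Lab E 14 > Lab T 9 > Lab X 4.
Lab P takes 6 to reach its cap of 6 — 31 left.
Lab U: +4 to 4 (cap) — 27 left.
Give Lab E 10 to hit its cap of 10 — 17 left.
Lab T has room for 20 but only 17 remain, so it gets 17.

17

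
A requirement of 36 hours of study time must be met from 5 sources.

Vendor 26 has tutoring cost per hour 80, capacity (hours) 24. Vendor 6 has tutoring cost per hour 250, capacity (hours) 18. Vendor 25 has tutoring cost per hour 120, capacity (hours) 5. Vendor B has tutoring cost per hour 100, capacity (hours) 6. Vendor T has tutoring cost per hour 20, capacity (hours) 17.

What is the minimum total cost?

Use sources in increasing cost order.
Vendor T (20): use full 17 → 19 hours to go.
Vendor 26 at 80: take 19 of its 24 → requirement met.
Vendor B, Vendor 25, Vendor 6: unused.
Cost = 17×20 + 19×80 = 1860.

1860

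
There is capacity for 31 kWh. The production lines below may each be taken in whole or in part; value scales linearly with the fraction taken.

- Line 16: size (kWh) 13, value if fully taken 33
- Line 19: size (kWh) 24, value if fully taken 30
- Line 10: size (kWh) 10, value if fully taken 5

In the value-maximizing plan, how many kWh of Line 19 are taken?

18

Rank by value-to-size ratio: Line 16 33/13≈2.54, Line 19 30/24≈1.25, Line 10 5/10≈0.5.
Take all of Line 16 (13 kWh, value 33) → 18 kWh left.
Only 18 kWh remain; take 18/24 of Line 19 for value 30×18/24 = 22.5.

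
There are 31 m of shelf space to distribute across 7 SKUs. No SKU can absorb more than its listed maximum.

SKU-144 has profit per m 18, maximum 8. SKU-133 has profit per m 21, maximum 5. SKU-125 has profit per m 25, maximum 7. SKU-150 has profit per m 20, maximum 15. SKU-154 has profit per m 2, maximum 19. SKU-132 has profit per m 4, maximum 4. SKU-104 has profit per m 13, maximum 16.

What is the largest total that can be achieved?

Order the SKUs by profit per m: SKU-125 25 > SKU-133 21 > SKU-150 20 > SKU-144 18 > SKU-104 13 > SKU-132 4 > SKU-154 2.
Give SKU-125 7 to hit its cap of 7 ; 24 left.
Give SKU-133 5 to hit its cap of 5 ; 19 left.
SKU-150 takes 15 to reach its cap of 15 ; 4 left.
SKU-144 has room for 8 but only 4 remain, so it gets 4.
Total = 18×4 + 21×5 + 25×7 + 20×15 = 652.

652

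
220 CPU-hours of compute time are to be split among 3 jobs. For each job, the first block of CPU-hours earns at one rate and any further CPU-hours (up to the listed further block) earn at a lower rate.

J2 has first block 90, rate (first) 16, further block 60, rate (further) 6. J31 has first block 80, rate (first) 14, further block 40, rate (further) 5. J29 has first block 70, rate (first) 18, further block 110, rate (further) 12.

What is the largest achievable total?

3540

Treat each block as its own option and order by rate: J29/first 18 > J2/first 16 > J31/first 14 > J29/second 12 > J2/second 6 > J31/second 5.
J29/first (18): +70 → 150 left.
J2 first at 16: fill all 90 → 60 left.
J31/first: +60 of 80 at 14; pool empty.
Total = 18×70 + 16×90 + 14×60 = 3540.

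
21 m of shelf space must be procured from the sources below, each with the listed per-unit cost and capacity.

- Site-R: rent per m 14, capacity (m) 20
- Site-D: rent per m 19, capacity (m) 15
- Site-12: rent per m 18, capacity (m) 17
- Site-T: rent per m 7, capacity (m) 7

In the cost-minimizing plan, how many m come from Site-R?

Use sources in increasing cost order.
Take 7 from Site-T at 7 → need 14 more.
Take 14 from Site-R at 14 to finish.
Site-12, Site-D: unused.

14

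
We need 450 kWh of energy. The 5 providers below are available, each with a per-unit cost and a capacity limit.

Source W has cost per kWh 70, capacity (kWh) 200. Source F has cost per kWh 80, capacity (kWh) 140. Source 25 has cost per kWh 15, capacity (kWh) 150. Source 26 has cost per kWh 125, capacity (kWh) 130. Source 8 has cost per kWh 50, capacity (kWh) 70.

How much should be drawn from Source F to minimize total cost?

30

Fill from the cheapest provider first.
Source 25 at 15: take all 150 kWh ; 300 still needed.
Source 8 at 50: take all 70 kWh ; 230 still needed.
Source W (70): use full 200 ; 30 kWh to go.
Source F at 80: take 30 of its 140 ; requirement met.
Source 26: unused.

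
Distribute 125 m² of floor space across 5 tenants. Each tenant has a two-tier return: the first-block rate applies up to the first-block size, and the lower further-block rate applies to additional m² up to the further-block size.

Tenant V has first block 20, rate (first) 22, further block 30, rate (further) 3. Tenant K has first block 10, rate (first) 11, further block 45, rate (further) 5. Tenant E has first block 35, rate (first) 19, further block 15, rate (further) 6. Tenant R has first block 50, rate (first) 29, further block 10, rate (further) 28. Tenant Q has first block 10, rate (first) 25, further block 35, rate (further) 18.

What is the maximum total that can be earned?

3085

Treat each block as its own option and order by rate: Tenant R/tier1 29 > Tenant R/tier2 28 > Tenant Q/tier1 25 > Tenant V/tier1 22 > Tenant E/tier1 19 > Tenant Q/tier2 18 > Tenant K/tier1 11 > Tenant E/tier2 6 > Tenant K/tier2 5 > Tenant V/tier2 3.
Fill Tenant R tier1 block (50 at 29) ; 75 left.
Tenant R/tier2 (28): +10 ; 65 left.
Tenant Q/tier1 (25): +10 ; 55 left.
Tenant V/tier1 (22): +20 ; 35 left.
Fill Tenant E tier1 block (35 at 19) ; 0 left.
Total = 29×50 + 28×10 + 25×10 + 22×20 + 19×35 = 3085.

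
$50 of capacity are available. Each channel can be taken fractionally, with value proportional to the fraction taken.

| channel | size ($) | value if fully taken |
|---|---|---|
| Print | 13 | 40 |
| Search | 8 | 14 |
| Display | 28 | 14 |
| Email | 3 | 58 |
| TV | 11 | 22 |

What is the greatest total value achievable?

141.5

Rank by value-to-size ratio: Email 58/3≈19.3, Print 40/13≈3.08, TV 22/11≈2, Search 14/8≈1.75, Display 14/28≈0.5.
All 3 $ of Email fit (value 58) → 47 remain.
Print: take in full, 13 $ for value 40 → 34 left.
Take all of TV (11 $, value 22) → 23 $ left.
Take all of Search (8 $, value 14) → 15 $ left.
15 $ left: a 15/28 share of Display gives 14×15/28 = 7.5.
Total value = 141.5.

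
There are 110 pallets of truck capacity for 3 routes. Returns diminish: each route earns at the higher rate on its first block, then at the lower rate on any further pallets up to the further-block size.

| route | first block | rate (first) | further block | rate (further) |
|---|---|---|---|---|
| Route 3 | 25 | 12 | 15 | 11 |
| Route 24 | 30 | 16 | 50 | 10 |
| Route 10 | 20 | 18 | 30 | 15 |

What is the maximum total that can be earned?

1645

Treat each block as its own option and order by rate: Route 10/T1 18 > Route 24/T1 16 > Route 10/T2 15 > Route 3/T1 12 > Route 3/T2 11 > Route 24/T2 10.
Route 10 T1 at 18: fill all 20 → 90 left.
Fill Route 24 T1 block (30 at 16) → 60 left.
Fill Route 10 T2 block (30 at 15) → 30 left.
Fill Route 3 T1 block (25 at 12) → 5 left.
5 remain; put them into Route 3 T2 at 11.
Total = 18×20 + 16×30 + 15×30 + 12×25 + 11×5 = 1645.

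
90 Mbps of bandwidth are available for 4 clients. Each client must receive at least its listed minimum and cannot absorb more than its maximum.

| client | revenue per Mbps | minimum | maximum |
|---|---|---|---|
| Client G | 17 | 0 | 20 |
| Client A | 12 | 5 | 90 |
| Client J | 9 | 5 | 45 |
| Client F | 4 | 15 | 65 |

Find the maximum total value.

Meeting every minimum uses 0+5+5+15 = 25 Mbps, leaving 65.
Rank by revenue per Mbps: Client G 17 > Client A 12 > Client J 9 > Client F 4.
Client G takes 20 more to reach its cap of 20 ; 45 left.
Client A: +45 (room for 85) → 50. Pool exhausted.
Total = 17×20 + 12×50 + 9×5 + 4×15 = 1045.

1045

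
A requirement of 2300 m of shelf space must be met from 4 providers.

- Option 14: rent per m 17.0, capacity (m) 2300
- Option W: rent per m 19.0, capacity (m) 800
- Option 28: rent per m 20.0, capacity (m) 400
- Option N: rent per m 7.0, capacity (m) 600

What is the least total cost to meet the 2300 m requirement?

Fill from the cheapest provider first.
Option N at 7.0: take all 600 m ; 1700 still needed.
Option 14 (17.0): take the remaining 1700 ; done.
Option W, Option 28: unused.
Cost = 600×7.0 + 1700×17.0 = 33100.

33100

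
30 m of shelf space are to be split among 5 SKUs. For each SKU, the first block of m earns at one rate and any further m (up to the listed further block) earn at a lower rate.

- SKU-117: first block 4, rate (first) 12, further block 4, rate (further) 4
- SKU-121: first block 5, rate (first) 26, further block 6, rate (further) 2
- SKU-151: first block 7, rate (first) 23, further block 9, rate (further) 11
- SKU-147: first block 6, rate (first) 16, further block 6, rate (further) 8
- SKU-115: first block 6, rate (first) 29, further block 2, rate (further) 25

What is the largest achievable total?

659

Rank every tier by rate: SKU-115/first 29 > SKU-121/first 26 > SKU-115/second 25 > SKU-151/first 23 > SKU-147/first 16 > SKU-117/first 12 > SKU-151/second 11 > SKU-147/second 8 > SKU-117/second 4 > SKU-121/second 2.
Fill SKU-115 first block (6 at 29) ; 24 left.
SKU-121/first (26): +5 ; 19 left.
Fill SKU-115 second block (2 at 25) ; 17 left.
SKU-151 first at 23: fill all 7 ; 10 left.
SKU-147 first at 16: fill all 6 ; 4 left.
SKU-117/first (12): +4 ; 0 left.
Total = 29×6 + 26×5 + 25×2 + 23×7 + 16×6 + 12×4 = 659.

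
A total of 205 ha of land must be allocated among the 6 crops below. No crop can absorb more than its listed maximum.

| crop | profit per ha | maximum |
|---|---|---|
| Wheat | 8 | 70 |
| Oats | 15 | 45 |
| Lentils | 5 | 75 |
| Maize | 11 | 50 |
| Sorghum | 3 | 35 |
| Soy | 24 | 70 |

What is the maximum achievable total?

Highest profit per ha first: Soy 24 > Oats 15 > Maize 11 > Wheat 8 > Lentils 5 > Sorghum 3.
Give Soy 70 to hit its cap of 70 ; 135 left.
Give Oats 45 to hit its cap of 45 ; 90 left.
Give Maize 50 to hit its cap of 50 ; 40 left.
Only 40 left; Wheat takes them to reach 40.
Total = 8×40 + 15×45 + 11×50 + 24×70 = 3225.

3225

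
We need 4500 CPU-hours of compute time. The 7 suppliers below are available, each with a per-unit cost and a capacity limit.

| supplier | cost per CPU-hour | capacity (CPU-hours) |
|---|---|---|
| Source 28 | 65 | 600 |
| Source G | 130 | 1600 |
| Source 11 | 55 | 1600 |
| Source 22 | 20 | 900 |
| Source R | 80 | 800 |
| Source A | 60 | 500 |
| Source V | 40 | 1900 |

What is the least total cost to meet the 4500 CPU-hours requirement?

188000

Cheapest first:
Source 22 (20): use full 900 ; 3600 CPU-hours to go.
Source V (40): use full 1900 ; 1700 CPU-hours to go.
Source 11 (55): use full 1600 ; 100 CPU-hours to go.
Source A (60): take the remaining 100 ; done.
Source 28, Source R, Source G: unused.
Cost = 900×20 + 1900×40 + 1600×55 + 100×60 = 188000.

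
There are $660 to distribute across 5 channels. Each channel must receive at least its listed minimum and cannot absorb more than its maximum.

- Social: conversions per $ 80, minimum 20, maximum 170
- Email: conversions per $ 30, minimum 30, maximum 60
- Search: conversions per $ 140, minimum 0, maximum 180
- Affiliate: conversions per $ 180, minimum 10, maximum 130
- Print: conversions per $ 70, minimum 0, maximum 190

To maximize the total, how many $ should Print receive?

150

Meeting every minimum uses 20+30+0+10+0 = 60 $, leaving 600.
Highest conversions per $ first: Affiliate 180 > Search 140 > Social 80 > Print 70 > Email 30.
Affiliate: +120 to 130 (cap) — 480 left.
Give Search 180 more to hit its cap of 180 — 300 left.
Give Social 150 more to hit its cap of 170 — 150 left.
Print: +150 (room for 190) → 150. Pool exhausted.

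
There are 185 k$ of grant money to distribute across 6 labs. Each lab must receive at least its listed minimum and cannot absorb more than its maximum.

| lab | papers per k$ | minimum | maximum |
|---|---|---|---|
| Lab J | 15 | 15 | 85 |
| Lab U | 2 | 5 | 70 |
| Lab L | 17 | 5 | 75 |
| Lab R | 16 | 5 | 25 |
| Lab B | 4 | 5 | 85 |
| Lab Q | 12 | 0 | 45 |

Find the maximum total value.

2830

Meeting every minimum uses 15+5+5+5+5+0 = 35 k$, leaving 150.
Rank by papers per k$: Lab L 17 > Lab R 16 > Lab J 15 > Lab Q 12 > Lab B 4 > Lab U 2.
Lab L: +70 to 75 (cap) → 80 left.
Lab R: +20 to 25 (cap) → 60 left.
Lab J has room for 70 more but only 60 remain, so it gets 75.
Total = 15×75 + 2×5 + 17×75 + 16×25 + 4×5 = 2830.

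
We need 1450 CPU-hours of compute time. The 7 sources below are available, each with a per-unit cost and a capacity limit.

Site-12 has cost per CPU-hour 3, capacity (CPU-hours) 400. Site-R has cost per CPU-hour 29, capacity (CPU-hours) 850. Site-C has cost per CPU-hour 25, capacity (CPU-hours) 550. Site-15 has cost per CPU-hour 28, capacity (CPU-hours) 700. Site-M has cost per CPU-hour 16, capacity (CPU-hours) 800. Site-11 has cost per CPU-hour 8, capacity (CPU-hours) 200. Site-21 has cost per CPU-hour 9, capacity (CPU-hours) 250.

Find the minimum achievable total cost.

Fill from the cheapest source first.
Site-12 at 3: take all 400 CPU-hours ; 1050 still needed.
Take 200 from Site-11 at 8 ; need 850 more.
Site-21 (9): use full 250 ; 600 CPU-hours to go.
Site-M at 16: take 600 of its 800 ; requirement met.
Site-C, Site-15, Site-R: unused.
Cost = 400×3 + 200×8 + 250×9 + 600×16 = 14650.

14650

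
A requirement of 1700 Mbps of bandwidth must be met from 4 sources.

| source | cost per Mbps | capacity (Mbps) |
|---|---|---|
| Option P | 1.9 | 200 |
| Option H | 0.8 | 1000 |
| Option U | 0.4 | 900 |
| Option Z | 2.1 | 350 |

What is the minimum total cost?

Cheapest first:
Take 900 from Option U at 0.4 ; need 800 more.
Option H (0.8): take the remaining 800 ; done.
Option P, Option Z: unused.
Cost = 900×0.4 + 800×0.8 = 1000.

1000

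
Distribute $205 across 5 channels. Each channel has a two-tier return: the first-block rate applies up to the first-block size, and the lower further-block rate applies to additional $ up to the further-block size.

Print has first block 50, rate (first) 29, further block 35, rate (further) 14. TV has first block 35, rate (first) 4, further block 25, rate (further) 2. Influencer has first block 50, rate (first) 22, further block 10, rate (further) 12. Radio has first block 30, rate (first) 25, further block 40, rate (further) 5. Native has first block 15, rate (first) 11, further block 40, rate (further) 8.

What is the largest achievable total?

4195

Treat each block as its own option and order by rate: Print/T1 29 > Radio/T1 25 > Influencer/T1 22 > Print/T2 14 > Influencer/T2 12 > Native/T1 11 > Native/T2 8 > Radio/T2 5 > TV/T1 4 > TV/T2 2.
Fill Print T1 block (50 at 29) → 155 left.
Radio T1 at 25: fill all 30 → 125 left.
Fill Influencer T1 block (50 at 22) → 75 left.
Print T2 at 14: fill all 35 → 40 left.
Fill Influencer T2 block (10 at 12) → 30 left.
Fill Native T1 block (15 at 11) → 15 left.
Native/T2: +15 of 40 at 8; pool empty.
Total = 29×50 + 25×30 + 22×50 + 14×35 + 12×10 + 11×15 + 8×15 = 4195.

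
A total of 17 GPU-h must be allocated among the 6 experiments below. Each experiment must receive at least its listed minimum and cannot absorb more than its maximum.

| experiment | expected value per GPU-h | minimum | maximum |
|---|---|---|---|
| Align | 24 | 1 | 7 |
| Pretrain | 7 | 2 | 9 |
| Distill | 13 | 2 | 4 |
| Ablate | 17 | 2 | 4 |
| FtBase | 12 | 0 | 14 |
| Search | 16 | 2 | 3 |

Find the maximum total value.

308

Meeting every minimum uses 1+2+2+2+0+2 = 9 GPU-h, leaving 8.
Order the experiments by expected value per GPU-h: Align 24 > Ablate 17 > Search 16 > Distill 13 > FtBase 12 > Pretrain 7.
Align takes 6 more to reach its cap of 7 — 2 left.
Ablate takes 2 more to reach its cap of 4 — 0 left.
Total = 24×7 + 7×2 + 13×2 + 17×4 + 16×2 = 308.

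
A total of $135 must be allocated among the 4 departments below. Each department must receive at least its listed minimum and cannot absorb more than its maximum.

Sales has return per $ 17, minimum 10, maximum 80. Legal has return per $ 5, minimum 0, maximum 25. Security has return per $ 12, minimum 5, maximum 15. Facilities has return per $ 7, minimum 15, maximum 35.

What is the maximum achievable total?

1810

Meeting every minimum uses 10+0+5+15 = 30 $, leaving 105.
Order the departments by return per $: Sales 17 > Security 12 > Facilities 7 > Legal 5.
Sales takes 70 more to reach its cap of 80 — 35 left.
Security: +10 to 15 (cap) — 25 left.
Facilities takes 20 more to reach its cap of 35 — 5 left.
Legal: +5 (room for 25) → 5. Pool exhausted.
Total = 17×80 + 5×5 + 12×15 + 7×35 = 1810.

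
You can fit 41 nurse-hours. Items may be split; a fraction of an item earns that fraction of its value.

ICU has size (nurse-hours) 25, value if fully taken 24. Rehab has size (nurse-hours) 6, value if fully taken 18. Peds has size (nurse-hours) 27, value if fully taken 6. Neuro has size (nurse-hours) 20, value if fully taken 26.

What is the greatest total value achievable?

Best value per unit of size first: Rehab 18/6≈3, Neuro 26/20≈1.3, ICU 24/25≈0.96, Peds 6/27≈0.222.
Rehab: take in full, 6 nurse-hours for value 18 → 35 left.
All 20 nurse-hours of Neuro fit (value 26) → 15 remain.
15 nurse-hours left: a 15/25 share of ICU gives 24×15/25 = 14.4.
Total value = 58.4.

58.4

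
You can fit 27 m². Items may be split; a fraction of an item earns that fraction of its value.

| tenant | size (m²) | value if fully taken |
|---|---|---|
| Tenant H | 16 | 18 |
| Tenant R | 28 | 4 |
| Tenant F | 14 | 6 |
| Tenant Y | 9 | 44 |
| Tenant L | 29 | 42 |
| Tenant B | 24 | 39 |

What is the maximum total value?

Rank by value-to-size ratio: Tenant Y 44/9≈4.89, Tenant B 39/24≈1.62, Tenant L 42/29≈1.45, Tenant H 18/16≈1.12, Tenant F 6/14≈0.429, Tenant R 4/28≈0.143.
Tenant Y: take in full, 9 m² for value 44 ; 18 left.
18 m² left: a 18/24 share of Tenant B gives 39×18/24 = 29.25.
Total value = 73.25.

73.25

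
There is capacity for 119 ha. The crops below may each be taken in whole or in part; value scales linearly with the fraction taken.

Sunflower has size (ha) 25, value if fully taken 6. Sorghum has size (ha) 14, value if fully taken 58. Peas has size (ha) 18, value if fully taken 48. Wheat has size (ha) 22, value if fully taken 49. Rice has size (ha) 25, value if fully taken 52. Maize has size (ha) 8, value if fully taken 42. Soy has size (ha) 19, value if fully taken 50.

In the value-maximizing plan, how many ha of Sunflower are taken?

13

Rank by value-to-size ratio: Maize 42/8≈5.25, Sorghum 58/14≈4.14, Peas 48/18≈2.67, Soy 50/19≈2.63, Wheat 49/22≈2.23, Rice 52/25≈2.08, Sunflower 6/25≈0.24.
Maize: take in full, 8 ha for value 42 — 111 left.
Take all of Sorghum (14 ha, value 58) — 97 ha left.
Take all of Peas (18 ha, value 48) — 79 ha left.
Take all of Soy (19 ha, value 50) — 60 ha left.
Take all of Wheat (22 ha, value 49) — 38 ha left.
Rice: take in full, 25 ha for value 52 — 13 left.
Fill the last 13 ha with part of Sunflower: 13/25 of it earns 3.12.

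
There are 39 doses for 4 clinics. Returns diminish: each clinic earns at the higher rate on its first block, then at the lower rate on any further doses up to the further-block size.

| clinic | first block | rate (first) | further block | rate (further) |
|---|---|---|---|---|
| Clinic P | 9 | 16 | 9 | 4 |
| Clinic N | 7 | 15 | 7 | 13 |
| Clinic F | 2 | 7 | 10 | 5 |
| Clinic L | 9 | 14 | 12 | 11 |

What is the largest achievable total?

543

Order all 8 blocks by rate: Clinic P/tier1 16 > Clinic N/tier1 15 > Clinic L/tier1 14 > Clinic N/tier2 13 > Clinic L/tier2 11 > Clinic F/tier1 7 > Clinic F/tier2 5 > Clinic P/tier2 4.
Clinic P/tier1 (16): +9 ; 30 left.
Fill Clinic N tier1 block (7 at 15) ; 23 left.
Clinic L/tier1 (14): +9 ; 14 left.
Clinic N tier2 at 13: fill all 7 ; 7 left.
Clinic L tier2 at 11: only 7 left, fill 7.
Total = 16×9 + 15×7 + 14×9 + 13×7 + 11×7 = 543.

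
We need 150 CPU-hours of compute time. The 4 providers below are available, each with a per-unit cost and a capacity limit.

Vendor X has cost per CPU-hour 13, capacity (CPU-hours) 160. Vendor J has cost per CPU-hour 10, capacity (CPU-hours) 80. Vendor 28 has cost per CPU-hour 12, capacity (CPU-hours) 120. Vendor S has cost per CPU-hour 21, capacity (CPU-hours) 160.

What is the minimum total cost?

Use providers in increasing cost order.
Take 80 from Vendor J at 10 → need 70 more.
Vendor 28 (12): take the remaining 70 → done.
Vendor X, Vendor S: unused.
Cost = 80×10 + 70×12 = 1640.

1640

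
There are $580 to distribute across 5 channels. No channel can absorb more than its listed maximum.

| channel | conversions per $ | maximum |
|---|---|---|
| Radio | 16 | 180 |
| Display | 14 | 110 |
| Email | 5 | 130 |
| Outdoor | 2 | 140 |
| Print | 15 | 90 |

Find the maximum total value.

6560

Highest conversions per $ first: Radio 16 > Print 15 > Display 14 > Email 5 > Outdoor 2.
Radio takes 180 to reach its cap of 180 → 400 left.
Print takes 90 to reach its cap of 90 → 310 left.
Give Display 110 to hit its cap of 110 → 200 left.
Email: +130 to 130 (cap) → 70 left.
Outdoor: +70 (room for 140) → 70. Pool exhausted.
Total = 16×180 + 14×110 + 5×130 + 2×70 + 15×90 = 6560.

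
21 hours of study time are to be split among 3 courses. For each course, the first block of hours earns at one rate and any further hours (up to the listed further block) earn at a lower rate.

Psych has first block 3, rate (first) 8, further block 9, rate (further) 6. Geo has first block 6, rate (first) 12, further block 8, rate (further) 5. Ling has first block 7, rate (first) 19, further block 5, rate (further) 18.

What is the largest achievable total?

Rank every tier by rate: Ling/T1 19 > Ling/T2 18 > Geo/T1 12 > Psych/T1 8 > Psych/T2 6 > Geo/T2 5.
Ling T1 at 19: fill all 7 ; 14 left.
Ling T2 at 18: fill all 5 ; 9 left.
Geo T1 at 12: fill all 6 ; 3 left.
Psych/T1 (8): +3 ; 0 left.
Total = 19×7 + 18×5 + 12×6 + 8×3 = 319.

319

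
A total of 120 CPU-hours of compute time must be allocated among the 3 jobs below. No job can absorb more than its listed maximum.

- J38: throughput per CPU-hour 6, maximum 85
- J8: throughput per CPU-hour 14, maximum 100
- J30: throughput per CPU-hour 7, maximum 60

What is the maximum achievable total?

1540

Order the jobs by throughput per CPU-hour: J8 14 > J30 7 > J38 6.
J8 takes 100 to reach its cap of 100 ; 20 left.
Only 20 left; J30 takes them to reach 20.
Total = 14×100 + 7×20 = 1540.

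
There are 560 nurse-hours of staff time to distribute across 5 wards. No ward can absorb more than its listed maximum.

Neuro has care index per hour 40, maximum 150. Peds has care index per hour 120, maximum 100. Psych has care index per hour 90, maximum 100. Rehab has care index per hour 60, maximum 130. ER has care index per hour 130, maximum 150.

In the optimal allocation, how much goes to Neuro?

80

Order the wards by care index per hour: ER 130 > Peds 120 > Psych 90 > Rehab 60 > Neuro 40.
ER takes 150 to reach its cap of 150 → 410 left.
Give Peds 100 to hit its cap of 100 → 310 left.
Psych takes 100 to reach its cap of 100 → 210 left.
Rehab: +130 to 130 (cap) → 80 left.
Neuro: +80 (room for 150) → 80. Pool exhausted.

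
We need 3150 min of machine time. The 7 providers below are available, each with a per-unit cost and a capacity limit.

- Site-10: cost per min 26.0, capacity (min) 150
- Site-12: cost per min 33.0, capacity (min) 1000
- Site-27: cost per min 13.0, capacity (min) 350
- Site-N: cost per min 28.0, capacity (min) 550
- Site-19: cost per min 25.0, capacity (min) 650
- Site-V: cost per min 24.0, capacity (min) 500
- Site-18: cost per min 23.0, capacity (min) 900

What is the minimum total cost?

Cheapest first:
Site-27 (13.0): use full 350 → 2800 min to go.
Site-18 (23.0): use full 900 → 1900 min to go.
Site-V at 24.0: take all 500 min → 1400 still needed.
Site-19 at 25.0: take all 650 min → 750 still needed.
Site-10 at 26.0: take all 150 min → 600 still needed.
Take 550 from Site-N at 28.0 → need 50 more.
Take 50 from Site-12 at 33.0 to finish.
Cost = 350×13.0 + 900×23.0 + 500×24.0 + 650×25.0 + 150×26.0 + 550×28.0 + 50×33.0 = 74450.

74450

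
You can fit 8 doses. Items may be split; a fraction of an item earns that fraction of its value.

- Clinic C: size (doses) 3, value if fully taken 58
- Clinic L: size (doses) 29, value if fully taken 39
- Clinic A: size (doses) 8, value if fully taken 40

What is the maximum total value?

83

Best value per unit of size first: Clinic C 58/3≈19.3, Clinic A 40/8≈5, Clinic L 39/29≈1.34.
All 3 doses of Clinic C fit (value 58) → 5 remain.
5 doses left: a 5/8 share of Clinic A gives 40×5/8 = 25.
Total value = 83.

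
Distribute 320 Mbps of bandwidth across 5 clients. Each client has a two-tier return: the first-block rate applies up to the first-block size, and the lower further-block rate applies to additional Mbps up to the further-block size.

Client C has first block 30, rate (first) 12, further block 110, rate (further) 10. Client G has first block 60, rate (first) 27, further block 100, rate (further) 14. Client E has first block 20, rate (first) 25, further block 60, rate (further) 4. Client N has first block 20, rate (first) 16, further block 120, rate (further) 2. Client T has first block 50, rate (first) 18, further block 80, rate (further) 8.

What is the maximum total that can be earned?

5500

Rank every tier by rate: Client G/tier1 27 > Client E/tier1 25 > Client T/tier1 18 > Client N/tier1 16 > Client G/tier2 14 > Client C/tier1 12 > Client C/tier2 10 > Client T/tier2 8 > Client E/tier2 4 > Client N/tier2 2.
Fill Client G tier1 block (60 at 27) — 260 left.
Client E/tier1 (25): +20 — 240 left.
Fill Client T tier1 block (50 at 18) — 190 left.
Fill Client N tier1 block (20 at 16) — 170 left.
Client G tier2 at 14: fill all 100 — 70 left.
Client C/tier1 (12): +30 — 40 left.
Client C tier2 at 10: only 40 left, fill 40.
Total = 27×60 + 25×20 + 18×50 + 16×20 + 14×100 + 12×30 + 10×40 = 5500.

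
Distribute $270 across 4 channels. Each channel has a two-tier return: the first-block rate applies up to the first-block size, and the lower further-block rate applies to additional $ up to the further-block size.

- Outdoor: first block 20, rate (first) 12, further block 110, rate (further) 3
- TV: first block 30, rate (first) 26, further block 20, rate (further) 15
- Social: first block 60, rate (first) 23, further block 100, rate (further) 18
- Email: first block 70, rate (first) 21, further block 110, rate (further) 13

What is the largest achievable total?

Order all 8 blocks by rate: TV/tier1 26 > Social/tier1 23 > Email/tier1 21 > Social/tier2 18 > TV/tier2 15 > Email/tier2 13 > Outdoor/tier1 12 > Outdoor/tier2 3.
TV tier1 at 26: fill all 30 — 240 left.
Social tier1 at 23: fill all 60 — 180 left.
Fill Email tier1 block (70 at 21) — 110 left.
Fill Social tier2 block (100 at 18) — 10 left.
TV tier2 at 15: only 10 left, fill 10.
Total = 26×30 + 23×60 + 21×70 + 18×100 + 15×10 = 5580.

5580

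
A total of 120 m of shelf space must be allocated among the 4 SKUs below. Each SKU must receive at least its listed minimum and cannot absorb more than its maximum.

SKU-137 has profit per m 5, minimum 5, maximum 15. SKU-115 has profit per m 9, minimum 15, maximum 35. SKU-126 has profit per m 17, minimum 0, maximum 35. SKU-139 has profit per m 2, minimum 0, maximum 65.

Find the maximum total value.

1055

Meeting every minimum uses 5+15+0+0 = 20 m, leaving 100.
Order the SKUs by profit per m: SKU-126 17 > SKU-115 9 > SKU-137 5 > SKU-139 2.
SKU-126: +35 to 35 (cap) — 65 left.
SKU-115: +20 to 35 (cap) — 45 left.
Give SKU-137 10 more to hit its cap of 15 — 35 left.
SKU-139: +35 (room for 65) → 35. Pool exhausted.
Total = 5×15 + 9×35 + 17×35 + 2×35 = 1055.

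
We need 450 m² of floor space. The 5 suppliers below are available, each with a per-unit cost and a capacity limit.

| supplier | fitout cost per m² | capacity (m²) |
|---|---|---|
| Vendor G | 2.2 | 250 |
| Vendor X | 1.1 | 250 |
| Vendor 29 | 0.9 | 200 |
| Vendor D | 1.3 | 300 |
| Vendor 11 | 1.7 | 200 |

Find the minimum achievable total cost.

Use suppliers in increasing cost order.
Take 200 from Vendor 29 at 0.9 → need 250 more.
Vendor X (1.1): use full 250 → 0 m² to go.
Vendor D, Vendor 11, Vendor G: unused.
Cost = 200×0.9 + 250×1.1 = 455.

455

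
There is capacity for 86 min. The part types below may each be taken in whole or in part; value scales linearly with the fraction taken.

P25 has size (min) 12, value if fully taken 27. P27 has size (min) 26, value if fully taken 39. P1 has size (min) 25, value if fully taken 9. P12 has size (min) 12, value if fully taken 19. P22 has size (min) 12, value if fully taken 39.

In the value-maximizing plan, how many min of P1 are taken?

24

Rank by value-to-size ratio: P22 39/12≈3.25, P25 27/12≈2.25, P12 19/12≈1.58, P27 39/26≈1.5, P1 9/25≈0.36.
All 12 min of P22 fit (value 39) — 74 remain.
All 12 min of P25 fit (value 27) — 62 remain.
Take all of P12 (12 min, value 19) — 50 min left.
P27: take in full, 26 min for value 39 — 24 left.
Fill the last 24 min with part of P1: 24/25 of it earns 8.64.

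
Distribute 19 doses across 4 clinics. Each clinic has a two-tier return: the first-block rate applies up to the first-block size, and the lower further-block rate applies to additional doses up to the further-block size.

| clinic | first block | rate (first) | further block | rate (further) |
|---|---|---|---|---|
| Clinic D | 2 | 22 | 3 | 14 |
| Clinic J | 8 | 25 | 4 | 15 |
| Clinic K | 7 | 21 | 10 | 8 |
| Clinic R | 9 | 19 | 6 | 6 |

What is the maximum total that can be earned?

Treat each block as its own option and order by rate: Clinic J/tier1 25 > Clinic D/tier1 22 > Clinic K/tier1 21 > Clinic R/tier1 19 > Clinic J/tier2 15 > Clinic D/tier2 14 > Clinic K/tier2 8 > Clinic R/tier2 6.
Clinic J tier1 at 25: fill all 8 → 11 left.
Clinic D tier1 at 22: fill all 2 → 9 left.
Clinic K tier1 at 21: fill all 7 → 2 left.
2 remain; put them into Clinic R tier1 at 19.
Total = 25×8 + 22×2 + 21×7 + 19×2 = 429.

429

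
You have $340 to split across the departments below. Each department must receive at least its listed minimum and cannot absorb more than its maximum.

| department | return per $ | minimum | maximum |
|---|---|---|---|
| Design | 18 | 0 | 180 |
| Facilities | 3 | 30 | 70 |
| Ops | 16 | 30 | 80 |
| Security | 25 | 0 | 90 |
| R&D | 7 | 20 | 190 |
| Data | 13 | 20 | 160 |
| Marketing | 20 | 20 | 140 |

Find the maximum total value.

6200

Meeting every minimum uses 0+30+30+0+20+20+20 = 120 $, leaving 220.
Highest return per $ first: Security 25 > Marketing 20 > Design 18 > Ops 16 > Data 13 > R&D 7 > Facilities 3.
Give Security 90 more to hit its cap of 90 → 130 left.
Marketing takes 120 more to reach its cap of 140 → 10 left.
Design: +10 (room for 180) → 10. Pool exhausted.
Total = 18×10 + 3×30 + 16×30 + 25×90 + 7×20 + 13×20 + 20×140 = 6200.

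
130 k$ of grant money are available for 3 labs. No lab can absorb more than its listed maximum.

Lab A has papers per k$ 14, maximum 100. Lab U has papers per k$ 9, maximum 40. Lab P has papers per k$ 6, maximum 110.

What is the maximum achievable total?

Highest papers per k$ first: Lab A 14 > Lab U 9 > Lab P 6.
Give Lab A 100 to hit its cap of 100 — 30 left.
Only 30 left; Lab U takes them to reach 30.
Total = 14×100 + 9×30 = 1670.

1670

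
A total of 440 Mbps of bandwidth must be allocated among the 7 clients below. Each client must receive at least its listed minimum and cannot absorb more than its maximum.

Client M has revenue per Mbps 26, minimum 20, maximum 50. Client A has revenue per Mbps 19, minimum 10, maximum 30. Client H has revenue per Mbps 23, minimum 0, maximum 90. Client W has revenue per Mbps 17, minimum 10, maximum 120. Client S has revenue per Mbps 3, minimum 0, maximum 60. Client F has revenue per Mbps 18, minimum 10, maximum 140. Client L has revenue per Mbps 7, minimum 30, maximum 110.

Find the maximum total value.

Meeting every minimum uses 20+10+0+10+0+10+30 = 80 Mbps, leaving 360.
Rank by revenue per Mbps: Client M 26 > Client H 23 > Client A 19 > Client F 18 > Client W 17 > Client L 7 > Client S 3.
Client M takes 30 more to reach its cap of 50 ; 330 left.
Client H takes 90 more to reach its cap of 90 ; 240 left.
Client A: +20 to 30 (cap) ; 220 left.
Client F takes 130 more to reach its cap of 140 ; 90 left.
Only 90 left; Client W takes them to reach 100.
Total = 26×50 + 19×30 + 23×90 + 17×100 + 18×140 + 7×30 = 8370.

8370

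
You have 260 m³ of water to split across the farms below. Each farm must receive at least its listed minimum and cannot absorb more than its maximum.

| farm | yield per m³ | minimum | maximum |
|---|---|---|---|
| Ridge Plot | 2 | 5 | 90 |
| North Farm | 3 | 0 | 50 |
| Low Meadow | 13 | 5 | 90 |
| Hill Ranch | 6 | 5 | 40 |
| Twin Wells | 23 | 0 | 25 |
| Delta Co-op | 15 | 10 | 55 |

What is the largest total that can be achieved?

Meeting every minimum uses 5+0+5+5+0+10 = 25 m³, leaving 235.
Order the farms by yield per m³: Twin Wells 23 > Delta Co-op 15 > Low Meadow 13 > Hill Ranch 6 > North Farm 3 > Ridge Plot 2.
Give Twin Wells 25 more to hit its cap of 25 — 210 left.
Delta Co-op takes 45 more to reach its cap of 55 — 165 left.
Low Meadow: +85 to 90 (cap) — 80 left.
Give Hill Ranch 35 more to hit its cap of 40 — 45 left.
Only 45 left; North Farm takes them to reach 45.
Total = 2×5 + 3×45 + 13×90 + 6×40 + 23×25 + 15×55 = 2955.

2955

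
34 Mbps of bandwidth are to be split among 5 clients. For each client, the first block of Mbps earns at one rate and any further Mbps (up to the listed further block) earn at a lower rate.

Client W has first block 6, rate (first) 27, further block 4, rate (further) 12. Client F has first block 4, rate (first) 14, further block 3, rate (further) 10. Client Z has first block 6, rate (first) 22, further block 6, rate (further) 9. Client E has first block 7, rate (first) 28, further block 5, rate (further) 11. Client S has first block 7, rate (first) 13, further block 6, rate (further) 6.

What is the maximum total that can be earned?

Order all 10 blocks by rate: Client E/first 28 > Client W/first 27 > Client Z/first 22 > Client F/first 14 > Client S/first 13 > Client W/second 12 > Client E/second 11 > Client F/second 10 > Client Z/second 9 > Client S/second 6.
Client E/first (28): +7 → 27 left.
Client W first at 27: fill all 6 → 21 left.
Client Z/first (22): +6 → 15 left.
Client F first at 14: fill all 4 → 11 left.
Client S first at 13: fill all 7 → 4 left.
Client W/second (12): +4 → 0 left.
Total = 28×7 + 27×6 + 22×6 + 14×4 + 13×7 + 12×4 = 685.

685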